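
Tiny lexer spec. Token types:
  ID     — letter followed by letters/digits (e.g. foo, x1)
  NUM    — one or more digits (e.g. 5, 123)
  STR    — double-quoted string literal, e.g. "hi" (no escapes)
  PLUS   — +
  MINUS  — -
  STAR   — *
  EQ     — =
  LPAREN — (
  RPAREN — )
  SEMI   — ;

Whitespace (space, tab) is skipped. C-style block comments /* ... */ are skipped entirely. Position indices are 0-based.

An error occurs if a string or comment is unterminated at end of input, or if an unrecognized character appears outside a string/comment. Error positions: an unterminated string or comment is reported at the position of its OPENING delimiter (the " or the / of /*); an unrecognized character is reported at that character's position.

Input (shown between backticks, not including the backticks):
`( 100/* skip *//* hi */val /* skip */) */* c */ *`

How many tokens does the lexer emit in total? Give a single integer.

Answer: 6

Derivation:
pos=0: emit LPAREN '('
pos=2: emit NUM '100' (now at pos=5)
pos=5: enter COMMENT mode (saw '/*')
exit COMMENT mode (now at pos=15)
pos=15: enter COMMENT mode (saw '/*')
exit COMMENT mode (now at pos=23)
pos=23: emit ID 'val' (now at pos=26)
pos=27: enter COMMENT mode (saw '/*')
exit COMMENT mode (now at pos=37)
pos=37: emit RPAREN ')'
pos=39: emit STAR '*'
pos=40: enter COMMENT mode (saw '/*')
exit COMMENT mode (now at pos=47)
pos=48: emit STAR '*'
DONE. 6 tokens: [LPAREN, NUM, ID, RPAREN, STAR, STAR]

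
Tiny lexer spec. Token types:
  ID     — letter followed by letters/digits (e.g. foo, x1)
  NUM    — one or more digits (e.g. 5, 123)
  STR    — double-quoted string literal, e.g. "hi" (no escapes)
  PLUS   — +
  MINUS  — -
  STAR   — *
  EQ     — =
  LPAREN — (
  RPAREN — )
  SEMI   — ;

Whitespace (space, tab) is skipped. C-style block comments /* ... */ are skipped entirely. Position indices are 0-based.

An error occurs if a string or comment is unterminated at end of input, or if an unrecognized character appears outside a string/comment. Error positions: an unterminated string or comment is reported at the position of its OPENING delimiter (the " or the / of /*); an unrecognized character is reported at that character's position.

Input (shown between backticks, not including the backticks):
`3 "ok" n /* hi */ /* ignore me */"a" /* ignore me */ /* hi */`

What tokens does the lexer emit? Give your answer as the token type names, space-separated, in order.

Answer: NUM STR ID STR

Derivation:
pos=0: emit NUM '3' (now at pos=1)
pos=2: enter STRING mode
pos=2: emit STR "ok" (now at pos=6)
pos=7: emit ID 'n' (now at pos=8)
pos=9: enter COMMENT mode (saw '/*')
exit COMMENT mode (now at pos=17)
pos=18: enter COMMENT mode (saw '/*')
exit COMMENT mode (now at pos=33)
pos=33: enter STRING mode
pos=33: emit STR "a" (now at pos=36)
pos=37: enter COMMENT mode (saw '/*')
exit COMMENT mode (now at pos=52)
pos=53: enter COMMENT mode (saw '/*')
exit COMMENT mode (now at pos=61)
DONE. 4 tokens: [NUM, STR, ID, STR]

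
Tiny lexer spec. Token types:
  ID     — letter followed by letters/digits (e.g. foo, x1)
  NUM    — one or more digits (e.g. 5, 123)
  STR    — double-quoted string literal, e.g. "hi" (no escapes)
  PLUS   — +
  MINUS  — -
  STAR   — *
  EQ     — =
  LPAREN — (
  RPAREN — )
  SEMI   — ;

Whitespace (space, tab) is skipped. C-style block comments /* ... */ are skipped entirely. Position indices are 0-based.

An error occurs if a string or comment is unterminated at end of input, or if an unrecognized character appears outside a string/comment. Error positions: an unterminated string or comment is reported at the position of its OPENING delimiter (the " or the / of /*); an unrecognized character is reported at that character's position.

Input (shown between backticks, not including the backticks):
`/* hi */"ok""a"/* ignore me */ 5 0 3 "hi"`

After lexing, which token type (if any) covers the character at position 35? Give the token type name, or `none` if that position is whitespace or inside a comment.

pos=0: enter COMMENT mode (saw '/*')
exit COMMENT mode (now at pos=8)
pos=8: enter STRING mode
pos=8: emit STR "ok" (now at pos=12)
pos=12: enter STRING mode
pos=12: emit STR "a" (now at pos=15)
pos=15: enter COMMENT mode (saw '/*')
exit COMMENT mode (now at pos=30)
pos=31: emit NUM '5' (now at pos=32)
pos=33: emit NUM '0' (now at pos=34)
pos=35: emit NUM '3' (now at pos=36)
pos=37: enter STRING mode
pos=37: emit STR "hi" (now at pos=41)
DONE. 6 tokens: [STR, STR, NUM, NUM, NUM, STR]
Position 35: char is '3' -> NUM

Answer: NUM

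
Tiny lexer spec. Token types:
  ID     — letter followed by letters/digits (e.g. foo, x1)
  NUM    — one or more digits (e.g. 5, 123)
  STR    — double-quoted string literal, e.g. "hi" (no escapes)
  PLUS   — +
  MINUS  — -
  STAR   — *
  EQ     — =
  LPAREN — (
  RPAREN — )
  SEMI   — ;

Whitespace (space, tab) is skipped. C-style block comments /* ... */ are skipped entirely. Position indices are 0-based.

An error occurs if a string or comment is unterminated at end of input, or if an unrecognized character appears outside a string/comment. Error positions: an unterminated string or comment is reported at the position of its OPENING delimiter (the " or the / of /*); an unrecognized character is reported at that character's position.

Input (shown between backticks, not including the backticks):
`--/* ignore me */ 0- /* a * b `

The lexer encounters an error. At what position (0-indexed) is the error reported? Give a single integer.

pos=0: emit MINUS '-'
pos=1: emit MINUS '-'
pos=2: enter COMMENT mode (saw '/*')
exit COMMENT mode (now at pos=17)
pos=18: emit NUM '0' (now at pos=19)
pos=19: emit MINUS '-'
pos=21: enter COMMENT mode (saw '/*')
pos=21: ERROR — unterminated comment (reached EOF)

Answer: 21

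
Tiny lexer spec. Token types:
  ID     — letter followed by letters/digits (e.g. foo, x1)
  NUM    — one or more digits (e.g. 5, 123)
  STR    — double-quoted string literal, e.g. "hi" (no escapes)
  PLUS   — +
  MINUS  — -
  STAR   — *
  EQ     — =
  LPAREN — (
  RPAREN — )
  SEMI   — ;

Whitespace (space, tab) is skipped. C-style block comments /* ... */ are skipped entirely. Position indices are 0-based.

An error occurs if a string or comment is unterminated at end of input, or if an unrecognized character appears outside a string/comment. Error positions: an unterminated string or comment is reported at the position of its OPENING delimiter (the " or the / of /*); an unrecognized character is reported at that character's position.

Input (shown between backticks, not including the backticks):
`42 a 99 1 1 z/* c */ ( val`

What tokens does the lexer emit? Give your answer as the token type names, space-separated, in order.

Answer: NUM ID NUM NUM NUM ID LPAREN ID

Derivation:
pos=0: emit NUM '42' (now at pos=2)
pos=3: emit ID 'a' (now at pos=4)
pos=5: emit NUM '99' (now at pos=7)
pos=8: emit NUM '1' (now at pos=9)
pos=10: emit NUM '1' (now at pos=11)
pos=12: emit ID 'z' (now at pos=13)
pos=13: enter COMMENT mode (saw '/*')
exit COMMENT mode (now at pos=20)
pos=21: emit LPAREN '('
pos=23: emit ID 'val' (now at pos=26)
DONE. 8 tokens: [NUM, ID, NUM, NUM, NUM, ID, LPAREN, ID]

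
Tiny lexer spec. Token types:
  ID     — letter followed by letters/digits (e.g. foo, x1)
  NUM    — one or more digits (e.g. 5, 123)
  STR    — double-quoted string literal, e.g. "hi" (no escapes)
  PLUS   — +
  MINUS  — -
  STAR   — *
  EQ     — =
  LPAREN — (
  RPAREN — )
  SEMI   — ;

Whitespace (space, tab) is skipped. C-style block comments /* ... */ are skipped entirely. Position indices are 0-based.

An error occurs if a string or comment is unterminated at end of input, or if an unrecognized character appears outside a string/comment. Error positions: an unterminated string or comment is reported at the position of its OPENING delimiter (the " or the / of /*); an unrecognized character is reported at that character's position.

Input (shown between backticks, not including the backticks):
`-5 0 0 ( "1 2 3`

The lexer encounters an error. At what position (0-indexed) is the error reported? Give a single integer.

Answer: 9

Derivation:
pos=0: emit MINUS '-'
pos=1: emit NUM '5' (now at pos=2)
pos=3: emit NUM '0' (now at pos=4)
pos=5: emit NUM '0' (now at pos=6)
pos=7: emit LPAREN '('
pos=9: enter STRING mode
pos=9: ERROR — unterminated string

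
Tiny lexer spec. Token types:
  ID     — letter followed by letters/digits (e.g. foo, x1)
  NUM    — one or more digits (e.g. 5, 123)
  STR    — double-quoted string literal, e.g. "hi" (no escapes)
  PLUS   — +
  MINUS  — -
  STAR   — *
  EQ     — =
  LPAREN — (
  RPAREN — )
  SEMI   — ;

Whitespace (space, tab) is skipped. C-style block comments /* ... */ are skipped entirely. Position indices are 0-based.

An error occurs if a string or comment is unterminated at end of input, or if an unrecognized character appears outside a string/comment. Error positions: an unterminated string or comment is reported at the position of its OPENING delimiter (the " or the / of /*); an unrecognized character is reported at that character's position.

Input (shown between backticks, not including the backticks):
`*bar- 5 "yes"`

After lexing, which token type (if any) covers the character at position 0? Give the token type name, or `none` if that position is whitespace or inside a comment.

Answer: STAR

Derivation:
pos=0: emit STAR '*'
pos=1: emit ID 'bar' (now at pos=4)
pos=4: emit MINUS '-'
pos=6: emit NUM '5' (now at pos=7)
pos=8: enter STRING mode
pos=8: emit STR "yes" (now at pos=13)
DONE. 5 tokens: [STAR, ID, MINUS, NUM, STR]
Position 0: char is '*' -> STAR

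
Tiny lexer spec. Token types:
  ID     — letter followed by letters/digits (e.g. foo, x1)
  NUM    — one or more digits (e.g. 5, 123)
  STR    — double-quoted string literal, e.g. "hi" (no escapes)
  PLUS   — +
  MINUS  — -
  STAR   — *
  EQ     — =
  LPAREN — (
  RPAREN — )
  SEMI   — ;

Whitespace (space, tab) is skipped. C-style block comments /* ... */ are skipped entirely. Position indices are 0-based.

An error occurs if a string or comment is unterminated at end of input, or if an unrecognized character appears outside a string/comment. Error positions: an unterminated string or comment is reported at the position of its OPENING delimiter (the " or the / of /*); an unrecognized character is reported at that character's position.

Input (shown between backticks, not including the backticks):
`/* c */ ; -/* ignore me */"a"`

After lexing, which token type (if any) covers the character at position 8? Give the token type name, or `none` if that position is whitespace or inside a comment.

pos=0: enter COMMENT mode (saw '/*')
exit COMMENT mode (now at pos=7)
pos=8: emit SEMI ';'
pos=10: emit MINUS '-'
pos=11: enter COMMENT mode (saw '/*')
exit COMMENT mode (now at pos=26)
pos=26: enter STRING mode
pos=26: emit STR "a" (now at pos=29)
DONE. 3 tokens: [SEMI, MINUS, STR]
Position 8: char is ';' -> SEMI

Answer: SEMI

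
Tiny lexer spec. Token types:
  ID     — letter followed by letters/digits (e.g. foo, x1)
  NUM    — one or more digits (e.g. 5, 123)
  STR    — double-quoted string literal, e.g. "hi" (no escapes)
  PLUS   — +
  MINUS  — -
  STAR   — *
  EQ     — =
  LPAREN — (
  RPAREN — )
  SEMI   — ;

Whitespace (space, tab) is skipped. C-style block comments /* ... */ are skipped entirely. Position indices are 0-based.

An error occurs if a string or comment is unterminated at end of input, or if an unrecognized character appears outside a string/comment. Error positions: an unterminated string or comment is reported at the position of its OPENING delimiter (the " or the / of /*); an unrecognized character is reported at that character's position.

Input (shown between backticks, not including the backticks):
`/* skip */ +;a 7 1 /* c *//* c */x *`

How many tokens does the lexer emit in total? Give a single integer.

pos=0: enter COMMENT mode (saw '/*')
exit COMMENT mode (now at pos=10)
pos=11: emit PLUS '+'
pos=12: emit SEMI ';'
pos=13: emit ID 'a' (now at pos=14)
pos=15: emit NUM '7' (now at pos=16)
pos=17: emit NUM '1' (now at pos=18)
pos=19: enter COMMENT mode (saw '/*')
exit COMMENT mode (now at pos=26)
pos=26: enter COMMENT mode (saw '/*')
exit COMMENT mode (now at pos=33)
pos=33: emit ID 'x' (now at pos=34)
pos=35: emit STAR '*'
DONE. 7 tokens: [PLUS, SEMI, ID, NUM, NUM, ID, STAR]

Answer: 7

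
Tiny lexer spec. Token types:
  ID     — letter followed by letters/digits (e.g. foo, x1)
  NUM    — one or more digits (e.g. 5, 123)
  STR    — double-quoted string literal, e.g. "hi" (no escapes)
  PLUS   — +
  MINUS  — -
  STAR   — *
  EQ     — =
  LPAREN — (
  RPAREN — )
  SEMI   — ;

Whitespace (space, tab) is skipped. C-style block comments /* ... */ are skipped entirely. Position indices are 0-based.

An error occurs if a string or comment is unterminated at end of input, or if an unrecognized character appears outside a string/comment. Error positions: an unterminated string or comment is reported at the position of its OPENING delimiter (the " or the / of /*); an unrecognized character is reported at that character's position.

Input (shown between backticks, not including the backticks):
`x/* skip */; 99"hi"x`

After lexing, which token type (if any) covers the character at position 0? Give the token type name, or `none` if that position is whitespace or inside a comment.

Answer: ID

Derivation:
pos=0: emit ID 'x' (now at pos=1)
pos=1: enter COMMENT mode (saw '/*')
exit COMMENT mode (now at pos=11)
pos=11: emit SEMI ';'
pos=13: emit NUM '99' (now at pos=15)
pos=15: enter STRING mode
pos=15: emit STR "hi" (now at pos=19)
pos=19: emit ID 'x' (now at pos=20)
DONE. 5 tokens: [ID, SEMI, NUM, STR, ID]
Position 0: char is 'x' -> ID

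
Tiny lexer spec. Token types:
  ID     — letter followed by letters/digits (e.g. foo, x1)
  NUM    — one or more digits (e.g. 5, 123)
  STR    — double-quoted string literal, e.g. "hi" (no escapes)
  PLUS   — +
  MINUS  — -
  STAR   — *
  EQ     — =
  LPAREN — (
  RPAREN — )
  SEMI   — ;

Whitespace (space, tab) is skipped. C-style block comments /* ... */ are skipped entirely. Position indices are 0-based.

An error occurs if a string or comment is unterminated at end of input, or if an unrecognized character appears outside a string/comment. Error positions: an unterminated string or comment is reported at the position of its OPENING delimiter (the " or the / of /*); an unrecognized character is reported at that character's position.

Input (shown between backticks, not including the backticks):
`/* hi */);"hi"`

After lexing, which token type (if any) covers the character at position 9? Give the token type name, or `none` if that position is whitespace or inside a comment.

pos=0: enter COMMENT mode (saw '/*')
exit COMMENT mode (now at pos=8)
pos=8: emit RPAREN ')'
pos=9: emit SEMI ';'
pos=10: enter STRING mode
pos=10: emit STR "hi" (now at pos=14)
DONE. 3 tokens: [RPAREN, SEMI, STR]
Position 9: char is ';' -> SEMI

Answer: SEMI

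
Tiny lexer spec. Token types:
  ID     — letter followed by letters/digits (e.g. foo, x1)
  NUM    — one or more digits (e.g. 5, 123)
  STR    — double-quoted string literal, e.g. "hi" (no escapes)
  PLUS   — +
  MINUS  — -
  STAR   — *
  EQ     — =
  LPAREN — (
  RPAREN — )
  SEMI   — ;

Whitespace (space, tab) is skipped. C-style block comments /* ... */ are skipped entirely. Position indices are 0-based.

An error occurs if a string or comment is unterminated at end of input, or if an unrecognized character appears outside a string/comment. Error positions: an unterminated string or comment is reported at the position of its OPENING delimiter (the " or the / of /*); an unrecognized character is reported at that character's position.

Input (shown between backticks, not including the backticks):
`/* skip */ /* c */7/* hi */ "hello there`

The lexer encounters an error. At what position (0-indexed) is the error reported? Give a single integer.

Answer: 28

Derivation:
pos=0: enter COMMENT mode (saw '/*')
exit COMMENT mode (now at pos=10)
pos=11: enter COMMENT mode (saw '/*')
exit COMMENT mode (now at pos=18)
pos=18: emit NUM '7' (now at pos=19)
pos=19: enter COMMENT mode (saw '/*')
exit COMMENT mode (now at pos=27)
pos=28: enter STRING mode
pos=28: ERROR — unterminated string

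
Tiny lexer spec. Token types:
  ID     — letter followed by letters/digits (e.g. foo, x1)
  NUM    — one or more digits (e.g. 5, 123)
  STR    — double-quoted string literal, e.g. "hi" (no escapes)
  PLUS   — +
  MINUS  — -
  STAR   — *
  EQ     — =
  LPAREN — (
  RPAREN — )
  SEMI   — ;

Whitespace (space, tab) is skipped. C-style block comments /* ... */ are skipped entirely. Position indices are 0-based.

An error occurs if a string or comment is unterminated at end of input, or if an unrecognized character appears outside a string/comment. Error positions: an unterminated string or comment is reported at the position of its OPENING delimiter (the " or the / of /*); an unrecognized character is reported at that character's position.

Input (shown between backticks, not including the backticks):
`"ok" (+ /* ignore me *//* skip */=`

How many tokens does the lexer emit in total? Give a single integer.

Answer: 4

Derivation:
pos=0: enter STRING mode
pos=0: emit STR "ok" (now at pos=4)
pos=5: emit LPAREN '('
pos=6: emit PLUS '+'
pos=8: enter COMMENT mode (saw '/*')
exit COMMENT mode (now at pos=23)
pos=23: enter COMMENT mode (saw '/*')
exit COMMENT mode (now at pos=33)
pos=33: emit EQ '='
DONE. 4 tokens: [STR, LPAREN, PLUS, EQ]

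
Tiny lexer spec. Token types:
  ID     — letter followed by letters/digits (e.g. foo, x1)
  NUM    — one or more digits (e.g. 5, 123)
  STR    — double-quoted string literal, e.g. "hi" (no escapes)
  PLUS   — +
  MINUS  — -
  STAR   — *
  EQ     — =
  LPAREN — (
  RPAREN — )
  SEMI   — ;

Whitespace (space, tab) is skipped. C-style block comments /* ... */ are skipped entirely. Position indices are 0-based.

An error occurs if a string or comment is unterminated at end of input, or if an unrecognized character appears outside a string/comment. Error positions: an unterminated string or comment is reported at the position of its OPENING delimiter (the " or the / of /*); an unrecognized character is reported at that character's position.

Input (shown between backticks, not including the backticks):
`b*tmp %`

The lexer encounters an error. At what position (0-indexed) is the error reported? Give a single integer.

Answer: 6

Derivation:
pos=0: emit ID 'b' (now at pos=1)
pos=1: emit STAR '*'
pos=2: emit ID 'tmp' (now at pos=5)
pos=6: ERROR — unrecognized char '%'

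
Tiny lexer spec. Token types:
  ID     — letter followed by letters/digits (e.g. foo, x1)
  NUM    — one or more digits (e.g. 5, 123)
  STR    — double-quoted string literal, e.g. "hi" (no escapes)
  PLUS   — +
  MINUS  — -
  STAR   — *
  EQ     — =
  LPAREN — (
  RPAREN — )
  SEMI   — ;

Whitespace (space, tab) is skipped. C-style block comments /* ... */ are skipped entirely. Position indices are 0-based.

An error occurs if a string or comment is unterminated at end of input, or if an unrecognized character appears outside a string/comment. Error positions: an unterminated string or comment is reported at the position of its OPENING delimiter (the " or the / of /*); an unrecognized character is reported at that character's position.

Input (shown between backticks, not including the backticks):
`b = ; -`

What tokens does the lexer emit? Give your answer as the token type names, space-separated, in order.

Answer: ID EQ SEMI MINUS

Derivation:
pos=0: emit ID 'b' (now at pos=1)
pos=2: emit EQ '='
pos=4: emit SEMI ';'
pos=6: emit MINUS '-'
DONE. 4 tokens: [ID, EQ, SEMI, MINUS]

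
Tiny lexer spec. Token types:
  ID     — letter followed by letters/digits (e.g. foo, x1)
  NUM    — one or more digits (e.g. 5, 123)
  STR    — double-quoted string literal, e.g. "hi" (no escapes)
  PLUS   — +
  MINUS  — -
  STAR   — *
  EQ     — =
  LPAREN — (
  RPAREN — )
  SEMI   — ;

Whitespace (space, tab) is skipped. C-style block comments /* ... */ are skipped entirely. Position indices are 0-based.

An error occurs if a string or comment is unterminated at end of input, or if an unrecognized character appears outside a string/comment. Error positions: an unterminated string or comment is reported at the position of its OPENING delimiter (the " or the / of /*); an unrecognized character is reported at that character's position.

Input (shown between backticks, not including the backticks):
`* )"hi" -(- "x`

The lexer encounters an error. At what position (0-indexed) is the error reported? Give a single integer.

pos=0: emit STAR '*'
pos=2: emit RPAREN ')'
pos=3: enter STRING mode
pos=3: emit STR "hi" (now at pos=7)
pos=8: emit MINUS '-'
pos=9: emit LPAREN '('
pos=10: emit MINUS '-'
pos=12: enter STRING mode
pos=12: ERROR — unterminated string

Answer: 12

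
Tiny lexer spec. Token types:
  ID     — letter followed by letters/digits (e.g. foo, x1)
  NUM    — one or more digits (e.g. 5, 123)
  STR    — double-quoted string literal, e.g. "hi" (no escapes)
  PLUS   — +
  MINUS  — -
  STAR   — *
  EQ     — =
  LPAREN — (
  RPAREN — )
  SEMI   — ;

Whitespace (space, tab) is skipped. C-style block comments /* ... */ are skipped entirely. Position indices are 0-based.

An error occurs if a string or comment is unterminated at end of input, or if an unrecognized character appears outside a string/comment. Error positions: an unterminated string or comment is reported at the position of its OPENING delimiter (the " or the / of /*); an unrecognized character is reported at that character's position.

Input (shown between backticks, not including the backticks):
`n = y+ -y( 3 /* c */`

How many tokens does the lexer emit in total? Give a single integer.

Answer: 8

Derivation:
pos=0: emit ID 'n' (now at pos=1)
pos=2: emit EQ '='
pos=4: emit ID 'y' (now at pos=5)
pos=5: emit PLUS '+'
pos=7: emit MINUS '-'
pos=8: emit ID 'y' (now at pos=9)
pos=9: emit LPAREN '('
pos=11: emit NUM '3' (now at pos=12)
pos=13: enter COMMENT mode (saw '/*')
exit COMMENT mode (now at pos=20)
DONE. 8 tokens: [ID, EQ, ID, PLUS, MINUS, ID, LPAREN, NUM]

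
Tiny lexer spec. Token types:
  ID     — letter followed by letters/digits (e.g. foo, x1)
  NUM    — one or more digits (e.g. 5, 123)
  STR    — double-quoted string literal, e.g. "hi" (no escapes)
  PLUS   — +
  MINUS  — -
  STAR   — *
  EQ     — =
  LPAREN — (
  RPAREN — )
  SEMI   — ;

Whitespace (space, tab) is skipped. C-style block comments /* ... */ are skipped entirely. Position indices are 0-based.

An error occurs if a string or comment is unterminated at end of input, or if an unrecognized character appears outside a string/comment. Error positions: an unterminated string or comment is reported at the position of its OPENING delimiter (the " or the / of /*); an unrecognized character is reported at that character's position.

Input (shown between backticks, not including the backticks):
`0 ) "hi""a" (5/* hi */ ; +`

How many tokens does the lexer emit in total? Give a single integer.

Answer: 8

Derivation:
pos=0: emit NUM '0' (now at pos=1)
pos=2: emit RPAREN ')'
pos=4: enter STRING mode
pos=4: emit STR "hi" (now at pos=8)
pos=8: enter STRING mode
pos=8: emit STR "a" (now at pos=11)
pos=12: emit LPAREN '('
pos=13: emit NUM '5' (now at pos=14)
pos=14: enter COMMENT mode (saw '/*')
exit COMMENT mode (now at pos=22)
pos=23: emit SEMI ';'
pos=25: emit PLUS '+'
DONE. 8 tokens: [NUM, RPAREN, STR, STR, LPAREN, NUM, SEMI, PLUS]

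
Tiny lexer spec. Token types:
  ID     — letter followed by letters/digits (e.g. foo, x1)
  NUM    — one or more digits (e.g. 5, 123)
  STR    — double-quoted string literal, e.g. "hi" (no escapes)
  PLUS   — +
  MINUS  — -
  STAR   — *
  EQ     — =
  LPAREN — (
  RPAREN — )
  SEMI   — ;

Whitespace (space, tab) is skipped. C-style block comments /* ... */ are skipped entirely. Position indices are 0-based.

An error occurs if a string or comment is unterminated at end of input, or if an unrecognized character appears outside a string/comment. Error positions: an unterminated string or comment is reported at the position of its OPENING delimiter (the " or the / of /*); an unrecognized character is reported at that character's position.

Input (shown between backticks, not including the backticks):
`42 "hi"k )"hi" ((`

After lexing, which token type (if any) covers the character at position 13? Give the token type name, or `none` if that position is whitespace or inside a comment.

Answer: STR

Derivation:
pos=0: emit NUM '42' (now at pos=2)
pos=3: enter STRING mode
pos=3: emit STR "hi" (now at pos=7)
pos=7: emit ID 'k' (now at pos=8)
pos=9: emit RPAREN ')'
pos=10: enter STRING mode
pos=10: emit STR "hi" (now at pos=14)
pos=15: emit LPAREN '('
pos=16: emit LPAREN '('
DONE. 7 tokens: [NUM, STR, ID, RPAREN, STR, LPAREN, LPAREN]
Position 13: char is '"' -> STR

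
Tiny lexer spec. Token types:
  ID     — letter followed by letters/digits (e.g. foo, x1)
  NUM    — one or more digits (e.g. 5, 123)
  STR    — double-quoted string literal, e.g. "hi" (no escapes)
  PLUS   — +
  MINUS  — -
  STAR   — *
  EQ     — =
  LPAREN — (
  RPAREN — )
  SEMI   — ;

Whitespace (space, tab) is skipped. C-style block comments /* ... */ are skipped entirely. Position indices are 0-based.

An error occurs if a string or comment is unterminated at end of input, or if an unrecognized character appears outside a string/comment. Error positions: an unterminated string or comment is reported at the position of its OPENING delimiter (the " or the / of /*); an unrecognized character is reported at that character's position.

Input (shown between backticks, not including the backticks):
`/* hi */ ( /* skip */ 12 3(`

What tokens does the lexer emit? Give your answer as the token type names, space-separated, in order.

pos=0: enter COMMENT mode (saw '/*')
exit COMMENT mode (now at pos=8)
pos=9: emit LPAREN '('
pos=11: enter COMMENT mode (saw '/*')
exit COMMENT mode (now at pos=21)
pos=22: emit NUM '12' (now at pos=24)
pos=25: emit NUM '3' (now at pos=26)
pos=26: emit LPAREN '('
DONE. 4 tokens: [LPAREN, NUM, NUM, LPAREN]

Answer: LPAREN NUM NUM LPAREN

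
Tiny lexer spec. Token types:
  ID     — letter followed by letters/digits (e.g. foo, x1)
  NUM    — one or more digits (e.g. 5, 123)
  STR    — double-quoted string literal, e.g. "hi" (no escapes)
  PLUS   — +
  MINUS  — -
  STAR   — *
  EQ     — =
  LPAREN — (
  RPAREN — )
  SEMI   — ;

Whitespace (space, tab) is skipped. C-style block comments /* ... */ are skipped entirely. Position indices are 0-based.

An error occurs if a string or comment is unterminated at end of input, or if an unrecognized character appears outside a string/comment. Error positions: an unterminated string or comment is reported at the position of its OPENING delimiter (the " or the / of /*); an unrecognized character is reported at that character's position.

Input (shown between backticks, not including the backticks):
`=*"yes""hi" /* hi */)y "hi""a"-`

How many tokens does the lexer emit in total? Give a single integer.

Answer: 9

Derivation:
pos=0: emit EQ '='
pos=1: emit STAR '*'
pos=2: enter STRING mode
pos=2: emit STR "yes" (now at pos=7)
pos=7: enter STRING mode
pos=7: emit STR "hi" (now at pos=11)
pos=12: enter COMMENT mode (saw '/*')
exit COMMENT mode (now at pos=20)
pos=20: emit RPAREN ')'
pos=21: emit ID 'y' (now at pos=22)
pos=23: enter STRING mode
pos=23: emit STR "hi" (now at pos=27)
pos=27: enter STRING mode
pos=27: emit STR "a" (now at pos=30)
pos=30: emit MINUS '-'
DONE. 9 tokens: [EQ, STAR, STR, STR, RPAREN, ID, STR, STR, MINUS]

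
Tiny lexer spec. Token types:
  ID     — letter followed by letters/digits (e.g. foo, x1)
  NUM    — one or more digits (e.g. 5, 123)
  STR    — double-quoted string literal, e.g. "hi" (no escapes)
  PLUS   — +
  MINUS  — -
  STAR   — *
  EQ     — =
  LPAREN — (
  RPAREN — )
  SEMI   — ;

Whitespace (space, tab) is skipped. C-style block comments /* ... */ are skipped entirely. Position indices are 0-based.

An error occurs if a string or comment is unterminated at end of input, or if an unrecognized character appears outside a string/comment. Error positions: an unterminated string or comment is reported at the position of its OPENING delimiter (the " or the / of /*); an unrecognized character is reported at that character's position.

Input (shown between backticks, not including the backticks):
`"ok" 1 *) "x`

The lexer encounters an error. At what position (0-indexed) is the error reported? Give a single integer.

pos=0: enter STRING mode
pos=0: emit STR "ok" (now at pos=4)
pos=5: emit NUM '1' (now at pos=6)
pos=7: emit STAR '*'
pos=8: emit RPAREN ')'
pos=10: enter STRING mode
pos=10: ERROR — unterminated string

Answer: 10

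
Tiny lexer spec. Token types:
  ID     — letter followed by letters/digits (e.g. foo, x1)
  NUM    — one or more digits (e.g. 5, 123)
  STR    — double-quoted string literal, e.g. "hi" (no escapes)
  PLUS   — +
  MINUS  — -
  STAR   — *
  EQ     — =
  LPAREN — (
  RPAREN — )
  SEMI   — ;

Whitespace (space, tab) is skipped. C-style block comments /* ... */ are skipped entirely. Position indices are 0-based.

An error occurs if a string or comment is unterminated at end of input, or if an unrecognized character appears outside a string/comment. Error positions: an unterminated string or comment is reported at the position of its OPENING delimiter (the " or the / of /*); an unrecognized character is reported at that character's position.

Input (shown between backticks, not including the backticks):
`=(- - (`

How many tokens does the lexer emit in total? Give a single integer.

Answer: 5

Derivation:
pos=0: emit EQ '='
pos=1: emit LPAREN '('
pos=2: emit MINUS '-'
pos=4: emit MINUS '-'
pos=6: emit LPAREN '('
DONE. 5 tokens: [EQ, LPAREN, MINUS, MINUS, LPAREN]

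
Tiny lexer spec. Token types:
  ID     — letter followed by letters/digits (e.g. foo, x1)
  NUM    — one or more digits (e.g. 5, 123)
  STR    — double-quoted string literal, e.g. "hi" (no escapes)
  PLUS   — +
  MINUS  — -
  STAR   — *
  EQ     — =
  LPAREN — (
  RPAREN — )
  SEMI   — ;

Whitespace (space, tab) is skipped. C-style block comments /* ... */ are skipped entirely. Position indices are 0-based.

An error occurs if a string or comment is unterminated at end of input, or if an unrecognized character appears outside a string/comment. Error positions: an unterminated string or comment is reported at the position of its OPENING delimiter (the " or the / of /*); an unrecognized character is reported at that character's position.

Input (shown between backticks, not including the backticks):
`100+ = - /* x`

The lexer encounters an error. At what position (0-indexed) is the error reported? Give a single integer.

Answer: 9

Derivation:
pos=0: emit NUM '100' (now at pos=3)
pos=3: emit PLUS '+'
pos=5: emit EQ '='
pos=7: emit MINUS '-'
pos=9: enter COMMENT mode (saw '/*')
pos=9: ERROR — unterminated comment (reached EOF)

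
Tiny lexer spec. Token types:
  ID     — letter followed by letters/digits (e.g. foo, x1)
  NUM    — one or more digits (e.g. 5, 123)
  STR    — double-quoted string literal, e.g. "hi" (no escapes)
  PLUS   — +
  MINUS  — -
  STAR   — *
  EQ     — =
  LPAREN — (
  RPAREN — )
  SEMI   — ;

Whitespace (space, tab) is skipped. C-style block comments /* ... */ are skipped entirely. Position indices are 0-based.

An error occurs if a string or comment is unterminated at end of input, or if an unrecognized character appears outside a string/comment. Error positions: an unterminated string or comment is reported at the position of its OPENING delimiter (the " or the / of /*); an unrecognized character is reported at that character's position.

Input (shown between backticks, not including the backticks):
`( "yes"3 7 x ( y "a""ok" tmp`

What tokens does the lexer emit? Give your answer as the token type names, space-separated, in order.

pos=0: emit LPAREN '('
pos=2: enter STRING mode
pos=2: emit STR "yes" (now at pos=7)
pos=7: emit NUM '3' (now at pos=8)
pos=9: emit NUM '7' (now at pos=10)
pos=11: emit ID 'x' (now at pos=12)
pos=13: emit LPAREN '('
pos=15: emit ID 'y' (now at pos=16)
pos=17: enter STRING mode
pos=17: emit STR "a" (now at pos=20)
pos=20: enter STRING mode
pos=20: emit STR "ok" (now at pos=24)
pos=25: emit ID 'tmp' (now at pos=28)
DONE. 10 tokens: [LPAREN, STR, NUM, NUM, ID, LPAREN, ID, STR, STR, ID]

Answer: LPAREN STR NUM NUM ID LPAREN ID STR STR ID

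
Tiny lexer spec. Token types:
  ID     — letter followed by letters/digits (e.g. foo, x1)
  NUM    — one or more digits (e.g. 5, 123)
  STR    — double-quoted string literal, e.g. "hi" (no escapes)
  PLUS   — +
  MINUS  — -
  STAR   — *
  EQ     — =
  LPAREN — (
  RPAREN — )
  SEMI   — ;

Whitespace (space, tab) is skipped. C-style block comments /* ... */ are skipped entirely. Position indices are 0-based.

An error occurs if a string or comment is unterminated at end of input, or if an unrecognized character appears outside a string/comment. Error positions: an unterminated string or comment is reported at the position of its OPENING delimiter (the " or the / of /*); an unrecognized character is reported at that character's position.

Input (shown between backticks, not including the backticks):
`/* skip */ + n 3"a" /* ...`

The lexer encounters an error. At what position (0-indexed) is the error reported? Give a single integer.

Answer: 20

Derivation:
pos=0: enter COMMENT mode (saw '/*')
exit COMMENT mode (now at pos=10)
pos=11: emit PLUS '+'
pos=13: emit ID 'n' (now at pos=14)
pos=15: emit NUM '3' (now at pos=16)
pos=16: enter STRING mode
pos=16: emit STR "a" (now at pos=19)
pos=20: enter COMMENT mode (saw '/*')
pos=20: ERROR — unterminated comment (reached EOF)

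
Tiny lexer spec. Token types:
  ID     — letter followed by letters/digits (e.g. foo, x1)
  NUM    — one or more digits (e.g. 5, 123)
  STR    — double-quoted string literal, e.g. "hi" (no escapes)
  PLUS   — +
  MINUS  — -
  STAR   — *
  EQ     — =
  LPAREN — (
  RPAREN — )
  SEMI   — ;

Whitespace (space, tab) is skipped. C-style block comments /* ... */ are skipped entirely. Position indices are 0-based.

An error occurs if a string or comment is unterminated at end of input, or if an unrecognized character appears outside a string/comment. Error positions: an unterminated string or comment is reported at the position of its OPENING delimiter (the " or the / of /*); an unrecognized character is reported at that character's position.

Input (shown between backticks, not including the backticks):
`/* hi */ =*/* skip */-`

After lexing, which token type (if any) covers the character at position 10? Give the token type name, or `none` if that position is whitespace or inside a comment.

Answer: STAR

Derivation:
pos=0: enter COMMENT mode (saw '/*')
exit COMMENT mode (now at pos=8)
pos=9: emit EQ '='
pos=10: emit STAR '*'
pos=11: enter COMMENT mode (saw '/*')
exit COMMENT mode (now at pos=21)
pos=21: emit MINUS '-'
DONE. 3 tokens: [EQ, STAR, MINUS]
Position 10: char is '*' -> STAR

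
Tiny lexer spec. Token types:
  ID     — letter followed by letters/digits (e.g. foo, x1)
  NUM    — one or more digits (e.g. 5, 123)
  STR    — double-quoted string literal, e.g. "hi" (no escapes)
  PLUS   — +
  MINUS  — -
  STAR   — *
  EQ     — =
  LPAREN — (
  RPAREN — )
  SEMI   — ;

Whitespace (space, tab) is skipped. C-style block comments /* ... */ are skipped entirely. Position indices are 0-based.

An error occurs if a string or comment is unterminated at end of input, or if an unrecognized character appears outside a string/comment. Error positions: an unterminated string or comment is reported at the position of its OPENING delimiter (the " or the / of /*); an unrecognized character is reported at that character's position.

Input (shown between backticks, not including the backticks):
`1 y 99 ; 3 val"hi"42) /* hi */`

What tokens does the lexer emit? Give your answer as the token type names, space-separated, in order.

Answer: NUM ID NUM SEMI NUM ID STR NUM RPAREN

Derivation:
pos=0: emit NUM '1' (now at pos=1)
pos=2: emit ID 'y' (now at pos=3)
pos=4: emit NUM '99' (now at pos=6)
pos=7: emit SEMI ';'
pos=9: emit NUM '3' (now at pos=10)
pos=11: emit ID 'val' (now at pos=14)
pos=14: enter STRING mode
pos=14: emit STR "hi" (now at pos=18)
pos=18: emit NUM '42' (now at pos=20)
pos=20: emit RPAREN ')'
pos=22: enter COMMENT mode (saw '/*')
exit COMMENT mode (now at pos=30)
DONE. 9 tokens: [NUM, ID, NUM, SEMI, NUM, ID, STR, NUM, RPAREN]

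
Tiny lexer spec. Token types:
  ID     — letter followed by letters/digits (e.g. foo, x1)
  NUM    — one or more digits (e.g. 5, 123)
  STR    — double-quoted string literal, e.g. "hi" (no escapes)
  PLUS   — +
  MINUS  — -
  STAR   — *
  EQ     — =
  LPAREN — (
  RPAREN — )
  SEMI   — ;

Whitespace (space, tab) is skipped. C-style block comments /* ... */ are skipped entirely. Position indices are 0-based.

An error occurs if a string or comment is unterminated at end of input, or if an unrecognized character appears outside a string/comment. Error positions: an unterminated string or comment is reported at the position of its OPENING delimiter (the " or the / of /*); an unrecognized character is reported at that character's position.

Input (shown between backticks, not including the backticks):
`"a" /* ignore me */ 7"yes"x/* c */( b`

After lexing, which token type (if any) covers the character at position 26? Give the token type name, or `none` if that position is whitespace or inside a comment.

Answer: ID

Derivation:
pos=0: enter STRING mode
pos=0: emit STR "a" (now at pos=3)
pos=4: enter COMMENT mode (saw '/*')
exit COMMENT mode (now at pos=19)
pos=20: emit NUM '7' (now at pos=21)
pos=21: enter STRING mode
pos=21: emit STR "yes" (now at pos=26)
pos=26: emit ID 'x' (now at pos=27)
pos=27: enter COMMENT mode (saw '/*')
exit COMMENT mode (now at pos=34)
pos=34: emit LPAREN '('
pos=36: emit ID 'b' (now at pos=37)
DONE. 6 tokens: [STR, NUM, STR, ID, LPAREN, ID]
Position 26: char is 'x' -> ID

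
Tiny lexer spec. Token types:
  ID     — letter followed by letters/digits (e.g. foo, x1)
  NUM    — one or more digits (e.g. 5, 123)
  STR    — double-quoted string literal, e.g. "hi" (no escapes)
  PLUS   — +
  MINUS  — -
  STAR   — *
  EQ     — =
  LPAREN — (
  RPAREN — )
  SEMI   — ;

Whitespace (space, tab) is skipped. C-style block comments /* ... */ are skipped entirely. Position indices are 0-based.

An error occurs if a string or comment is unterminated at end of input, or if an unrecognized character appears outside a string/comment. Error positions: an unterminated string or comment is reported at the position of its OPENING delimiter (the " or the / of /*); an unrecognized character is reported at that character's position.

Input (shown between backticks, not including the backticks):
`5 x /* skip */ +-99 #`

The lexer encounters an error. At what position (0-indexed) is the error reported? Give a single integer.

Answer: 20

Derivation:
pos=0: emit NUM '5' (now at pos=1)
pos=2: emit ID 'x' (now at pos=3)
pos=4: enter COMMENT mode (saw '/*')
exit COMMENT mode (now at pos=14)
pos=15: emit PLUS '+'
pos=16: emit MINUS '-'
pos=17: emit NUM '99' (now at pos=19)
pos=20: ERROR — unrecognized char '#'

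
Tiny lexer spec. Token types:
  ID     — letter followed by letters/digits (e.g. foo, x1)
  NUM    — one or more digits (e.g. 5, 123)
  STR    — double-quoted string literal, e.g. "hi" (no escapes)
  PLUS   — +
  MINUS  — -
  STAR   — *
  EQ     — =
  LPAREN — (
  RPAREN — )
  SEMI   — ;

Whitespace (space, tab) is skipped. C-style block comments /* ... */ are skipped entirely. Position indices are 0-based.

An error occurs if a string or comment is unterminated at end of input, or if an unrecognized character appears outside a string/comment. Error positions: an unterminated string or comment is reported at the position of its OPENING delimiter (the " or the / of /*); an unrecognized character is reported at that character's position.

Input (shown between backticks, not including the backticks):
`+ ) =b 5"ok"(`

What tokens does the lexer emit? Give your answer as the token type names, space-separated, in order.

Answer: PLUS RPAREN EQ ID NUM STR LPAREN

Derivation:
pos=0: emit PLUS '+'
pos=2: emit RPAREN ')'
pos=4: emit EQ '='
pos=5: emit ID 'b' (now at pos=6)
pos=7: emit NUM '5' (now at pos=8)
pos=8: enter STRING mode
pos=8: emit STR "ok" (now at pos=12)
pos=12: emit LPAREN '('
DONE. 7 tokens: [PLUS, RPAREN, EQ, ID, NUM, STR, LPAREN]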